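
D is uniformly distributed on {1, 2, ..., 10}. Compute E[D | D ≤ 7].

4

Given D ≤ 7, D is equally likely to be any of {1, 2, 3, 4, 5, 6, 7}.
E[D | D ≤ 7] = (1 + 2 + 3 + 4 + 5 + 6 + 7) / 7 = 4.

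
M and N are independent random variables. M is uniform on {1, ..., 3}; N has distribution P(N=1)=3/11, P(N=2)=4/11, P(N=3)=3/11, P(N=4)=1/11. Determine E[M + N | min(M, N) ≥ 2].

P(min(M, N) ≥ 2) = 16/33.
Summing (M+N)·P(x,y) over outcomes with min(M, N) ≥ 2 gives 82/33.
E[M + N | min(M, N) ≥ 2] = (82/33) / (16/33) = 41/8.

41/8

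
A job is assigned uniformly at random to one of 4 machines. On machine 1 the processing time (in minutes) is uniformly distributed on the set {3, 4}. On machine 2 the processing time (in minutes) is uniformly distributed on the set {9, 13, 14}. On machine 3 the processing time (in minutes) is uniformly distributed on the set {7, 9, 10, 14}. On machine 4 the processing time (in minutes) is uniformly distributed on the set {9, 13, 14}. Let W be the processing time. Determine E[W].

75/8

E[W | machine 1] = (3+4)/2 = 7/2.
E[W | machine 2] = (9+13+14)/3 = 12.
E[W | machine 3] = (7+9+10+14)/4 = 10.
E[W | machine 4] = (9+13+14)/3 = 12.
E[W] = (1/4)·(7/2) + (1/4)·(12) + (1/4)·(10) + (1/4)·(12) = 75/8.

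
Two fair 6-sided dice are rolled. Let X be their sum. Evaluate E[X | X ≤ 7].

P(X ≤ 7) = 7/12.
Σ over the event: 2·1/36 + 3·1/18 + 4·1/12 + 5·1/9 + 6·5/36 + 7·1/6 = 28/9.
E[X | X ≤ 7] = (28/9) / (7/12) = 16/3.

16/3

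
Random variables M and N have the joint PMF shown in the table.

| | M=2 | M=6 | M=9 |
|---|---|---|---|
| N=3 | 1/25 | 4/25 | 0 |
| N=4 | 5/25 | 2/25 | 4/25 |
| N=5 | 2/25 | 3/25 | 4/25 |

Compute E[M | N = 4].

58/11

P(N = 4) = 11/25.
Σ M·P over the event = 2·(5/25) + 6·(2/25) + 9·(4/25) = 58/25.
E[M | N = 4] = (58/25) / (11/25) = 58/11.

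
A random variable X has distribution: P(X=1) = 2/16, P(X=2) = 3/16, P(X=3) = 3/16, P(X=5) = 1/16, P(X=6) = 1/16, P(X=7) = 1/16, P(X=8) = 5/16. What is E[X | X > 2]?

P(X > 2) = 11/16.
Σ over the event: 3·3/16 + 5·1/16 + 6·1/16 + 7·1/16 + 8·5/16 = 67/16.
E[X | X > 2] = (67/16) / (11/16) = 67/11.

67/11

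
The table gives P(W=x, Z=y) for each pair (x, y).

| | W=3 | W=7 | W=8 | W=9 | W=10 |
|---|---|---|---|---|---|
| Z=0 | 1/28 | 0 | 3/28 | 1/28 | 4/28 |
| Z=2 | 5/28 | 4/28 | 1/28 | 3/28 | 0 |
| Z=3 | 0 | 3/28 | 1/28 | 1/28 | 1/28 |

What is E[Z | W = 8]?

P(W = 8) = 5/28.
Σ Z·P over the event = 0·(3/28) + 2·(1/28) + 3·(1/28) = 5/28.
E[Z | W = 8] = (5/28) / (5/28) = 1.

1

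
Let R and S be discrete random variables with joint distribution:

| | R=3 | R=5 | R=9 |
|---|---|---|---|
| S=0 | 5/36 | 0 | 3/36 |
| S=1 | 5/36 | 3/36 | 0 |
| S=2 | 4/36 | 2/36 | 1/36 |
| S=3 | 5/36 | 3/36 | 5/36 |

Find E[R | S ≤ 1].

P(S ≤ 1) = 4/9.
Summing R·P(R=x,S=y) over the conditioning event gives 2.
E[R | S ≤ 1] = (2) / (4/9) = 9/2.

9/2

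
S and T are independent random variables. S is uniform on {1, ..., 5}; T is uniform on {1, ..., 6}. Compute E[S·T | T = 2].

Outcomes with T = 2: (1,2), (2,2), (3,2), (4,2), (5,2), each with probability 1/30.
E[S·T | T = 2] = (2 + 4 + 6 + 8 + 10) / 5 = 6.

6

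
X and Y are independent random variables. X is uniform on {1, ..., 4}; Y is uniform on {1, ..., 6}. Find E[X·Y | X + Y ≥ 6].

P(X + Y ≥ 6) = 7/12.
Summing XY·P(x,y) over outcomes with X + Y ≥ 6 gives 175/24.
E[X·Y | X + Y ≥ 6] = (175/24) / (7/12) = 25/2.

25/2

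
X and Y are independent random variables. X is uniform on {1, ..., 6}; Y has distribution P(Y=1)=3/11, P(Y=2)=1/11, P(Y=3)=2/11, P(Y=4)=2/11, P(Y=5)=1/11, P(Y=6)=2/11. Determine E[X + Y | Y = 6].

19/2

P(Y = 6) = 2/11.
Summing (X+Y)·P(x,y) over outcomes with Y = 6 gives 19/11.
E[X + Y | Y = 6] = (19/11) / (2/11) = 19/2.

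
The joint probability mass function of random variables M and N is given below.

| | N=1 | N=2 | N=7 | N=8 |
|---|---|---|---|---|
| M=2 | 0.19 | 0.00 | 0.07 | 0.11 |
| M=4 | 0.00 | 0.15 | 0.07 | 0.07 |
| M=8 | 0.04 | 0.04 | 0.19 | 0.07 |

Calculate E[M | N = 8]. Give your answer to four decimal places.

4.2400

P(N = 8) = 0.25.
Σ M·P over the event = 2·(0.11) + 4·(0.07) + 8·(0.07) = 1.06.
E[M | N = 8] = (1.06) / (0.25) = 4.2400.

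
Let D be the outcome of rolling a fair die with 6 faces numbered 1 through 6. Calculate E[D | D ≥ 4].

Given D ≥ 4, D is equally likely to be any of {4, 5, 6}.
E[D | D ≥ 4] = (4 + 5 + 6) / 3 = 5.

5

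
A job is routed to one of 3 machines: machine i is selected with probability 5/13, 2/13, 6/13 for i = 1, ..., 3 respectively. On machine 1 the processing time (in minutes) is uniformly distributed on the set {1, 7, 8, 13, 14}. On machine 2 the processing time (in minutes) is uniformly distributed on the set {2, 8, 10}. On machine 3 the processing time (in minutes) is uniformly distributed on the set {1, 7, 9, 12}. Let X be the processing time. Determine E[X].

599/78

E[X | machine 1] = (1+7+8+13+14)/5 = 43/5.
E[X | machine 2] = (2+8+10)/3 = 20/3.
E[X | machine 3] = (1+7+9+12)/4 = 29/4.
By the law of total expectation,
E[X] = (5/13)·(43/5) + (2/13)·(20/3) + (6/13)·(29/4) = 599/78.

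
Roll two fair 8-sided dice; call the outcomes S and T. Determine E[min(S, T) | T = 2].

Outcomes with T = 2: (1,2), (2,2), (3,2), (4,2), (5,2), (6,2), (7,2), (8,2), each with probability 1/64.
E[min(S, T) | T = 2] = (1 + 2 + 2 + 2 + 2 + 2 + 2 + 2) / 8 = 15/8.

15/8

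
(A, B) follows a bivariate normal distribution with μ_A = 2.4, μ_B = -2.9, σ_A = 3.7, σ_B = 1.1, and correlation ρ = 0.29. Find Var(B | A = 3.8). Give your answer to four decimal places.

1.1082

For a bivariate normal, Var(B | A=x) = σ_B²(1 − ρ²).
Var(B | A=3.8) = (1.1)²·(1 − (0.29)²) = 1.21·0.9159 = 1.1082.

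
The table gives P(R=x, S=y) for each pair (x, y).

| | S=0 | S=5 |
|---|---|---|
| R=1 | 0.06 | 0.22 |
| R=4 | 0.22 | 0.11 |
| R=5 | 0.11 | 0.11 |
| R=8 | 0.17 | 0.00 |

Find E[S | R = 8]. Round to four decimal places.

P(R = 8) = 0.17.
Σ S·P over the event = 0·(0.17) = 0.00.
E[S | R = 8] = (0.00) / (0.17) = 0.0000.

0.0000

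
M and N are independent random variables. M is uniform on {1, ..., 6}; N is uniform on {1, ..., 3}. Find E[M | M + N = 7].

5

Outcomes with M + N = 7: (4,3), (5,2), (6,1), each with probability 1/18.
E[M | M + N = 7] = (4 + 5 + 6) / 3 = 5.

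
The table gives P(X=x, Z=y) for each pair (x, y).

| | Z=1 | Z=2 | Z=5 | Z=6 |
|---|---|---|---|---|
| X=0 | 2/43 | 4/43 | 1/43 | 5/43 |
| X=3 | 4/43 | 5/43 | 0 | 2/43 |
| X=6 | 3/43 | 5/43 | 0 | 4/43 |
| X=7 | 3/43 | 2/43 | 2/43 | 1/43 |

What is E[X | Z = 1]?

17/4

P(Z = 1) = 12/43.
Σ X·P over the event = 0·(2/43) + 3·(4/43) + 6·(3/43) + 7·(3/43) = 51/43.
E[X | Z = 1] = (51/43) / (12/43) = 17/4.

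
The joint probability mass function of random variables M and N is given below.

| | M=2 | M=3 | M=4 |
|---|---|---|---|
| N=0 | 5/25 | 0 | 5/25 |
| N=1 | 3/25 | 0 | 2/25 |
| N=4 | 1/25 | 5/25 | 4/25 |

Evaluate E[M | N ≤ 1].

44/15

P(N ≤ 1) = 3/5.
Σ M·P over the event = 2·(5/25) + 2·(3/25) + 4·(5/25) + 4·(2/25) = 44/25.
E[M | N ≤ 1] = (44/25) / (3/5) = 44/15.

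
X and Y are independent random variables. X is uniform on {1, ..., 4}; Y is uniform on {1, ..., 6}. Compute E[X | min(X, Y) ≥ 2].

P(min(X, Y) ≥ 2) = 5/8.
Summing X·P(x,y) over outcomes with min(X, Y) ≥ 2 gives 15/8.
E[X | min(X, Y) ≥ 2] = (15/8) / (5/8) = 3.

3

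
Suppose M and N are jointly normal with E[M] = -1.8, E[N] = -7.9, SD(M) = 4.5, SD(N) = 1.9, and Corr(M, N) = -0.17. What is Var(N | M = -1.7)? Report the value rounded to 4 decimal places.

3.5057

The conditional variance in a bivariate normal is σ_N²(1 − ρ²), independent of x.
Var(N | M=-1.7) = (1.9)²·(1 − (-0.17)²) = 3.61·0.9711 = 3.5057.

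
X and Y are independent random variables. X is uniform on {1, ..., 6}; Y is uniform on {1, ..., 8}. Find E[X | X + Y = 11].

P(X + Y = 11) = 1/12.
Summing X·P(x,y) over outcomes with X + Y = 11 gives 3/8.
E[X | X + Y = 11] = (3/8) / (1/12) = 9/2.

9/2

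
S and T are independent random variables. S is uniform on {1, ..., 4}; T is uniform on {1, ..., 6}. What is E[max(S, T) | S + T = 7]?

19/4

P(S + T = 7) = 1/6.
Summing max(S,T)·P(x,y) over outcomes with S + T = 7 gives 19/24.
E[max(S, T) | S + T = 7] = (19/24) / (1/6) = 19/4.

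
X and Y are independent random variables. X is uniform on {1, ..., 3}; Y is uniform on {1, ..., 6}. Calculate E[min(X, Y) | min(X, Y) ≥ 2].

12/5

P(min(X, Y) ≥ 2) = 5/9.
Summing min(X,Y)·P(x,y) over outcomes with min(X, Y) ≥ 2 gives 4/3.
E[min(X, Y) | min(X, Y) ≥ 2] = (4/3) / (5/9) = 12/5.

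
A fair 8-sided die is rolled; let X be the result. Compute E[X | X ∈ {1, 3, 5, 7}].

4

P(X ∈ {1, 3, 5, 7}) = 1/2.
Σ over the event: 1·1/8 + 3·1/8 + 5·1/8 + 7·1/8 = 2.
E[X | X ∈ {1, 3, 5, 7}] = (2) / (1/2) = 4.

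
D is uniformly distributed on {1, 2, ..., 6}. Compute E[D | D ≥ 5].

Given D ≥ 5, D is equally likely to be any of {5, 6}.
E[D | D ≥ 5] = (5 + 6) / 2 = 11/2.

11/2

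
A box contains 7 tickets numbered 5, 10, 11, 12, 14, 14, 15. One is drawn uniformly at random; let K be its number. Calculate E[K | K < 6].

P(K < 6) = 1/7.
Σ over the event: 5·1/7 = 5/7.
E[K | K < 6] = (5/7) / (1/7) = 5.

5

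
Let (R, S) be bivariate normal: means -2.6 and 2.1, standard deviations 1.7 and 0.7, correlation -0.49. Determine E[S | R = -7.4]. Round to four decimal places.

3.0685

For a bivariate normal, E[S | R=x] = μ_S + ρ·(σ_S/σ_R)·(x − μ_R).
E[S | R=-7.4] = 2.1 + (-0.49)·(0.7/1.7)·(-7.4 − (-2.6)) = 2.1 + (-0.201765)·(-4.8) = 3.0685.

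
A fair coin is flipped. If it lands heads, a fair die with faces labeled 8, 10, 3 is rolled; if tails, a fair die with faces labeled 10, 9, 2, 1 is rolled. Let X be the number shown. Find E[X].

25/4

E[X | heads] = (8+10+3)/3 = 7.
E[X | tails] = (10+9+2+1)/4 = 11/2.
By the law of total expectation,
E[X] = (1/2)·(7) + (1/2)·(11/2) = 25/4.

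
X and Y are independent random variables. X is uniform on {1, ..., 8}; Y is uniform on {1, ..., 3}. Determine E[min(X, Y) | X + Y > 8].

Outcomes with X + Y > 8: (6,3), (7,2), (7,3), (8,1), (8,2), (8,3), each with probability 1/24.
E[min(X, Y) | X + Y > 8] = (3 + 2 + 3 + 1 + 2 + 3) / 6 = 7/3.

7/3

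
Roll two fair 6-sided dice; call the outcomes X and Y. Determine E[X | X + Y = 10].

5

Outcomes with X + Y = 10: (4,6), (5,5), (6,4), each with probability 1/36.
E[X | X + Y = 10] = (4 + 5 + 6) / 3 = 5.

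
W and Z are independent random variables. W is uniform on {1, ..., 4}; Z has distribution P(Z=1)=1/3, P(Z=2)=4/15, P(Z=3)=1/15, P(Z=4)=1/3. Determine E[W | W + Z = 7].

19/6

P(W + Z = 7) = 1/10.
Summing W·P(x,y) over outcomes with W + Z = 7 gives 19/60.
E[W | W + Z = 7] = (19/60) / (1/10) = 19/6.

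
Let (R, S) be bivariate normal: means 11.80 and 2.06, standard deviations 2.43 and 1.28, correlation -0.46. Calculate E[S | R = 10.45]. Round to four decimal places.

2.3871

E[S | R=x] = μ_S + ρ(σ_S/σ_R)(x − μ_R) for jointly normal variables.
E[S | R=10.45] = 2.06 + (-0.46)·(1.28/2.43)·(10.45 − (11.80)) = 2.06 + (-0.2423)·(-1.35) = 2.3871.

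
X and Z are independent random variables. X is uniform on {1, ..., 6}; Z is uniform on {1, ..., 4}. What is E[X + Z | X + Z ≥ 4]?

P(X + Z ≥ 4) = 7/8.
Summing (X+Z)·P(x,y) over outcomes with X + Z ≥ 4 gives 17/3.
E[X + Z | X + Z ≥ 4] = (17/3) / (7/8) = 136/21.

136/21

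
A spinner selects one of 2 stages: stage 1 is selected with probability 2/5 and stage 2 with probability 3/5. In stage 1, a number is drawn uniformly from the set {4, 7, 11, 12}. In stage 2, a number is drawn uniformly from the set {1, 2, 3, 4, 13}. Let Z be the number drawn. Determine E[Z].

154/25

E[Z | stage 1] = (4+7+11+12)/4 = 17/2.
E[Z | stage 2] = (1+2+3+4+13)/5 = 23/5.
By the law of total expectation,
E[Z] = (2/5)·(17/2) + (3/5)·(23/5) = 154/25.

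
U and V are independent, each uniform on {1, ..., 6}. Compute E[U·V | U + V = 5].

5

Outcomes with U + V = 5: (1,4), (2,3), (3,2), (4,1), each with probability 1/36.
E[U·V | U + V = 5] = (4 + 6 + 6 + 4) / 4 = 5.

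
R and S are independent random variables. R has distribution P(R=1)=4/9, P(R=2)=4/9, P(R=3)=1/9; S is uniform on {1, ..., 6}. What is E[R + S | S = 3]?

P(S = 3) = 1/6.
Summing (R+S)·P(x,y) over outcomes with S = 3 gives 7/9.
E[R + S | S = 3] = (7/9) / (1/6) = 14/3.

14/3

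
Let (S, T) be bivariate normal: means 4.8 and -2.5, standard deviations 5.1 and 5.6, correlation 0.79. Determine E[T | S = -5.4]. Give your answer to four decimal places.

The regression of T on S has slope ρ·σ_T/σ_S and passes through (μ_S, μ_T).
E[T | S=-5.4] = -2.5 + (0.79)·(5.6/5.1)·(-5.4 − (4.8)) = -2.5 + (0.86745)·(-10.2) = -11.3480.

-11.3480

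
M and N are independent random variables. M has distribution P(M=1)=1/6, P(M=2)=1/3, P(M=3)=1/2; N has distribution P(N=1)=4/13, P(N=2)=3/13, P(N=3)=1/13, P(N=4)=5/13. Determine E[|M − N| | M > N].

41/29

P(M > N) = 29/78.
Summing |M−N|·P(x,y) over outcomes with M > N gives 41/78.
E[|M − N| | M > N] = (41/78) / (29/78) = 41/29.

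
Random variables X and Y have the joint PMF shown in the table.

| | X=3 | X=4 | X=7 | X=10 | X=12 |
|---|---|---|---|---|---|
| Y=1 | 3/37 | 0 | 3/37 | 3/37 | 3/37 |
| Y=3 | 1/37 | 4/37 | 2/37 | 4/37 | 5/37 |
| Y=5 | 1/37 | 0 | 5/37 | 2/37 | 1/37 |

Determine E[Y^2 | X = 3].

P(X = 3) = 5/37.
Σ Y^2·P over the event = 1·(3/37) + 9·(1/37) + 25·(1/37) = 1.
E[Y^2 | X = 3] = (1) / (5/37) = 37/5.

37/5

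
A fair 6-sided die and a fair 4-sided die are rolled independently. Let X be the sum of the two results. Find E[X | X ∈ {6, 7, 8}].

76/11

P(X ∈ {6, 7, 8}) = 11/24.
Σ over the event: 6·1/6 + 7·1/6 + 8·1/8 = 19/6.
E[X | X ∈ {6, 7, 8}] = (19/6) / (11/24) = 76/11.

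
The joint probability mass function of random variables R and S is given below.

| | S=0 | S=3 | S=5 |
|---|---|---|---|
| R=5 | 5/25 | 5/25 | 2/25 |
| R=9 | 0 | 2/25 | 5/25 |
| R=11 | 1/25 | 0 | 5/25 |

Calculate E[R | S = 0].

6

P(S = 0) = 6/25.
Σ R·P over the event = 5·(5/25) + 11·(1/25) = 36/25.
E[R | S = 0] = (36/25) / (6/25) = 6.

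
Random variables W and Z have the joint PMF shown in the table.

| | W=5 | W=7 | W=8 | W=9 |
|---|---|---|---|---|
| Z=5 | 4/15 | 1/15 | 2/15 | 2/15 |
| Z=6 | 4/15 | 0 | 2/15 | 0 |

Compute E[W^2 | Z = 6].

P(Z = 6) = 2/5.
Σ W^2·P over the event = 25·(4/15) + 64·(2/15) = 76/5.
E[W^2 | Z = 6] = (76/5) / (2/5) = 38.

38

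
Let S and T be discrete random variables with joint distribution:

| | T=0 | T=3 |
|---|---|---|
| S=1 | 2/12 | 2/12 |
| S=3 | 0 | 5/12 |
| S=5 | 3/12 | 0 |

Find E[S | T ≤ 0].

17/5

P(T ≤ 0) = 5/12.
Σ S·P over the event = 1·(2/12) + 5·(3/12) = 17/12.
E[S | T ≤ 0] = (17/12) / (5/12) = 17/5.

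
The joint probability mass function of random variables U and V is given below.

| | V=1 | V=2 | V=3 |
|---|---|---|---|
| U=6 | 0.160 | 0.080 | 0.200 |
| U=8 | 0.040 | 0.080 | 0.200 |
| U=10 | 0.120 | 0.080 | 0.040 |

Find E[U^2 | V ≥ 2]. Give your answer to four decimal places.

58.8235

P(V ≥ 2) = 0.680.
Σ U^2·P over the event = 36·(0.080) + 36·(0.200) + 64·(0.080) + 64·(0.200) + 100·(0.080) + 100·(0.040) = 40.000.
E[U^2 | V ≥ 2] = (40.000) / (0.680) = 58.8235.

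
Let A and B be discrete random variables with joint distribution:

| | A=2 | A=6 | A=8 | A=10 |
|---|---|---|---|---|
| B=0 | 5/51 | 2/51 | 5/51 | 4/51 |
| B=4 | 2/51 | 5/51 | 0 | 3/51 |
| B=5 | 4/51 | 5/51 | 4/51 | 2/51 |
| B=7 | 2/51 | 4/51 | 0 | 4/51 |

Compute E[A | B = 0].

P(B = 0) = 16/51.
Σ A·P over the event = 2·(5/51) + 6·(2/51) + 8·(5/51) + 10·(4/51) = 2.
E[A | B = 0] = (2) / (16/51) = 51/8.

51/8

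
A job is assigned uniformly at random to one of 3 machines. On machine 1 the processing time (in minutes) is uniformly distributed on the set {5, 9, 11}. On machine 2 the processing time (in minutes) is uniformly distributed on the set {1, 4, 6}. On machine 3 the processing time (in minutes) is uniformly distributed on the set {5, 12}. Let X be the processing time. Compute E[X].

41/6

E[X | machine 1] = (5+9+11)/3 = 25/3.
E[X | machine 2] = (1+4+6)/3 = 11/3.
E[X | machine 3] = (5+12)/2 = 17/2.
By the law of total expectation,
E[X] = (1/3)·(25/3) + (1/3)·(11/3) + (1/3)·(17/2) = 41/6.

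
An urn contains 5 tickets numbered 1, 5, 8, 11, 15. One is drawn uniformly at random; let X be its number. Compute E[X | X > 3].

39/4

P(X > 3) = 4/5.
Σ over the event: 5·1/5 + 8·1/5 + 11·1/5 + 15·1/5 = 39/5.
E[X | X > 3] = (39/5) / (4/5) = 39/4.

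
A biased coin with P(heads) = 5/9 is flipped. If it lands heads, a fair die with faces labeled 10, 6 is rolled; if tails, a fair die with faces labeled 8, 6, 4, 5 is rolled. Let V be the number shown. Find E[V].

7

E[V | heads] = (10+6)/2 = 8.
E[V | tails] = (8+6+4+5)/4 = 23/4.
E[V] = (5/9)·(8) + (4/9)·(23/4) = 7.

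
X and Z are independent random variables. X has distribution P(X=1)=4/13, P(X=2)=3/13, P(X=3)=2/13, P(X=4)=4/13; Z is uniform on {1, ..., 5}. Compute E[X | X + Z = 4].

16/9

P(X + Z = 4) = 9/65.
Summing X·P(x,y) over outcomes with X + Z = 4 gives 16/65.
E[X | X + Z = 4] = (16/65) / (9/65) = 16/9.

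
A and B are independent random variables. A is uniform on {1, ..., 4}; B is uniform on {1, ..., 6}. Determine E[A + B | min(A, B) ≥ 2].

P(min(A, B) ≥ 2) = 5/8.
Summing (A+B)·P(x,y) over outcomes with min(A, B) ≥ 2 gives 35/8.
E[A + B | min(A, B) ≥ 2] = (35/8) / (5/8) = 7.

7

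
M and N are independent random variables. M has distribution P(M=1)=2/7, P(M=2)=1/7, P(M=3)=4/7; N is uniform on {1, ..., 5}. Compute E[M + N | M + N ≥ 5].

P(M + N ≥ 5) = 23/35.
Summing (M+N)·P(x,y) over outcomes with M + N ≥ 5 gives 144/35.
E[M + N | M + N ≥ 5] = (144/35) / (23/35) = 144/23.

144/23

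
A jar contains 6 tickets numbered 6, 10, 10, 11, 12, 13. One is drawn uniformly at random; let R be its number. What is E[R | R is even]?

19/2

P(R is even) = 2/3.
Σ over the event: 6·1/6 + 10·1/3 + 12·1/6 = 19/3.
E[R | R is even] = (19/3) / (2/3) = 19/2.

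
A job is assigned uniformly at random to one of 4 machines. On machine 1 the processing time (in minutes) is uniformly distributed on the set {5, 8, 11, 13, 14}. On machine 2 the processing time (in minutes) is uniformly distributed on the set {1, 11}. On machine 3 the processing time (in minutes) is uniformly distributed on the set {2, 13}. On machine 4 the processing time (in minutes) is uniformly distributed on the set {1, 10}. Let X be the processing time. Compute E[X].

73/10

E[X | machine 1] = (5+8+11+13+14)/5 = 51/5.
E[X | machine 2] = (1+11)/2 = 6.
E[X | machine 3] = (2+13)/2 = 15/2.
E[X | machine 4] = (1+10)/2 = 11/2.
By the law of total expectation,
E[X] = (1/4)·(51/5) + (1/4)·(6) + (1/4)·(15/2) + (1/4)·(11/2) = 73/10.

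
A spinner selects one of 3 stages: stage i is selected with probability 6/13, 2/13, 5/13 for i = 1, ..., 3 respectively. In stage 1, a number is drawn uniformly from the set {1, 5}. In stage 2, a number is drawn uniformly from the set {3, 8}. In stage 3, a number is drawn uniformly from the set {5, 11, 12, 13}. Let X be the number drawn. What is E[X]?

E[X | stage 1] = (1+5)/2 = 3.
E[X | stage 2] = (3+8)/2 = 11/2.
E[X | stage 3] = (5+11+12+13)/4 = 41/4.
By the law of total expectation,
E[X] = (6/13)·(3) + (2/13)·(11/2) + (5/13)·(41/4) = 321/52.

321/52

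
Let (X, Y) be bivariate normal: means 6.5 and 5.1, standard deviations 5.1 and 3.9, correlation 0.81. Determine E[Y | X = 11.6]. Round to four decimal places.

For a bivariate normal, E[Y | X=x] = μ_Y + ρ·(σ_Y/σ_X)·(x − μ_X).
E[Y | X=11.6] = 5.1 + (0.81)·(3.9/5.1)·(11.6 − (6.5)) = 5.1 + (0.61941)·(5.1) = 8.2590.

8.2590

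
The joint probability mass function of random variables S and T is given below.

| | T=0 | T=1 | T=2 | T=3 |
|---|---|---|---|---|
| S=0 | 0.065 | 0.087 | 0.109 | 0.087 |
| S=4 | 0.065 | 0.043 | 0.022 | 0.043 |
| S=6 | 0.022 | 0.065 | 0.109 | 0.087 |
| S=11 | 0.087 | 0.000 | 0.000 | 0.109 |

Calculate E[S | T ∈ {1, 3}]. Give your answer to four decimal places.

4.7121

P(T ∈ {1, 3}) = 0.521.
Σ S·P over the event = 0·(0.087) + 0·(0.087) + 4·(0.043) + 4·(0.043) + 6·(0.065) + 6·(0.087) + 11·(0.109) = 2.455.
E[S | T ∈ {1, 3}] = (2.455) / (0.521) = 4.7121.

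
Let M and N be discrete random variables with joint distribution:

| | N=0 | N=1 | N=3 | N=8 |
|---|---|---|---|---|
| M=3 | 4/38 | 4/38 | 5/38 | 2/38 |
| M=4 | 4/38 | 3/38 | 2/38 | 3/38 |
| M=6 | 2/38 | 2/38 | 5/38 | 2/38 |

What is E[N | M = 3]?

7/3

P(M = 3) = 15/38.
Summing N·P(M=x,N=y) over the conditioning event gives 35/38.
E[N | M = 3] = (35/38) / (15/38) = 7/3.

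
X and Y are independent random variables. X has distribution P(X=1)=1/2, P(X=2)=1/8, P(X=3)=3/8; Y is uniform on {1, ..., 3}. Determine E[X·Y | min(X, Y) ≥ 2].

55/8

P(min(X, Y) ≥ 2) = 1/3.
Summing XY·P(x,y) over outcomes with min(X, Y) ≥ 2 gives 55/24.
E[X·Y | min(X, Y) ≥ 2] = (55/24) / (1/3) = 55/8.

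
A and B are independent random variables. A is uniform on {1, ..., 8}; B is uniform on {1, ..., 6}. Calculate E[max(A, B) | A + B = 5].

P(A + B = 5) = 1/12.
Summing max(A,B)·P(x,y) over outcomes with A + B = 5 gives 7/24.
E[max(A, B) | A + B = 5] = (7/24) / (1/12) = 7/2.

7/2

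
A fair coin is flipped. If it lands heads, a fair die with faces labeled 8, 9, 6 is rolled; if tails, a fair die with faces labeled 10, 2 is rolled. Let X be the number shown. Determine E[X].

E[X | heads] = (8+9+6)/3 = 23/3.
E[X | tails] = (10+2)/2 = 6.
E[X] = (1/2)·(23/3) + (1/2)·(6) = 41/6.

41/6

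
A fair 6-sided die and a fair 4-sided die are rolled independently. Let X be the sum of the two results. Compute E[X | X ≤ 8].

116/21

P(X ≤ 8) = 7/8.
Σ over the event: 2·1/24 + 3·1/12 + 4·1/8 + 5·1/6 + 6·1/6 + 7·1/6 + 8·1/8 = 29/6.
E[X | X ≤ 8] = (29/6) / (7/8) = 116/21.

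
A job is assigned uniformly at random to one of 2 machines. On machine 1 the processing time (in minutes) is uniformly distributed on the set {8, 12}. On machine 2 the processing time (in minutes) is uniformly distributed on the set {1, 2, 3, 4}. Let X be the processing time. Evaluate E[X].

25/4

E[X | machine 1] = (8+12)/2 = 10.
E[X | machine 2] = (1+2+3+4)/4 = 5/2.
E[X] = (1/2)·(10) + (1/2)·(5/2) = 25/4.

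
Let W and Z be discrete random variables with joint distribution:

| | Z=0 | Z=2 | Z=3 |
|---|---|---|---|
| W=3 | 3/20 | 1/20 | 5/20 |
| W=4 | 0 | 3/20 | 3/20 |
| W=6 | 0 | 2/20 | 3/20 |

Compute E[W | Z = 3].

45/11

P(Z = 3) = 11/20.
Summing W·P(W=x,Z=y) over the conditioning event gives 9/4.
E[W | Z = 3] = (9/4) / (11/20) = 45/11.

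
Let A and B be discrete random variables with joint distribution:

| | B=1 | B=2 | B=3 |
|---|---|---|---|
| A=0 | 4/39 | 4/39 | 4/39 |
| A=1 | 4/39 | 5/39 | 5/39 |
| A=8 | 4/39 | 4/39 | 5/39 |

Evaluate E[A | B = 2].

P(B = 2) = 1/3.
Σ A·P over the event = 0·(4/39) + 1·(5/39) + 8·(4/39) = 37/39.
E[A | B = 2] = (37/39) / (1/3) = 37/13.

37/13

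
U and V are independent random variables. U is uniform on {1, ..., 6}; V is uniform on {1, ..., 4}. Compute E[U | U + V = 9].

11/2

Outcomes with U + V = 9: (5,4), (6,3), each with probability 1/24.
E[U | U + V = 9] = (5 + 6) / 2 = 11/2.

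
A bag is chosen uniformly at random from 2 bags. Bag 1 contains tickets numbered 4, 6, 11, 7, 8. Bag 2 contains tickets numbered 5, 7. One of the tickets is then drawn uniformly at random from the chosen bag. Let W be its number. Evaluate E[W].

33/5

E[W | bag 1] = (4+6+11+7+8)/5 = 36/5.
E[W | bag 2] = (5+7)/2 = 6.
By the law of total expectation,
E[W] = (1/2)·(36/5) + (1/2)·(6) = 33/5.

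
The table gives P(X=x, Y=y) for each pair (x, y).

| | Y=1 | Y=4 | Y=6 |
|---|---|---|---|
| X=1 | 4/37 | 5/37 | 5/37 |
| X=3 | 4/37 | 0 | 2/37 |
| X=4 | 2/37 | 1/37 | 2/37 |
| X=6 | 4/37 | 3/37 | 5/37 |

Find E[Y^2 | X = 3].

P(X = 3) = 6/37.
Σ Y^2·P over the event = 1·(4/37) + 36·(2/37) = 76/37.
E[Y^2 | X = 3] = (76/37) / (6/37) = 38/3.

38/3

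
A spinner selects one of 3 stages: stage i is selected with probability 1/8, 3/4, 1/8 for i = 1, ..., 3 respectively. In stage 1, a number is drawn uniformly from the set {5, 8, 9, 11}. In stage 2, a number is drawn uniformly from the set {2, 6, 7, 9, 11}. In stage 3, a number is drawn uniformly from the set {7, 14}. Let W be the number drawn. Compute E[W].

243/32

E[W | stage 1] = (5+8+9+11)/4 = 33/4.
E[W | stage 2] = (2+6+7+9+11)/5 = 7.
E[W | stage 3] = (7+14)/2 = 21/2.
By the law of total expectation,
E[W] = (1/8)·(33/4) + (3/4)·(7) + (1/8)·(21/2) = 243/32.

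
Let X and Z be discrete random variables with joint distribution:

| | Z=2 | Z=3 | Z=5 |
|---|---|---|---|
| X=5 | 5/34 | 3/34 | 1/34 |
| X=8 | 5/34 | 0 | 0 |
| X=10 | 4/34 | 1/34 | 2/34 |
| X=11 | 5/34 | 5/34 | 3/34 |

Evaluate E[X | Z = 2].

160/19

P(Z = 2) = 19/34.
Σ X·P over the event = 5·(5/34) + 8·(5/34) + 10·(4/34) + 11·(5/34) = 80/17.
E[X | Z = 2] = (80/17) / (19/34) = 160/19.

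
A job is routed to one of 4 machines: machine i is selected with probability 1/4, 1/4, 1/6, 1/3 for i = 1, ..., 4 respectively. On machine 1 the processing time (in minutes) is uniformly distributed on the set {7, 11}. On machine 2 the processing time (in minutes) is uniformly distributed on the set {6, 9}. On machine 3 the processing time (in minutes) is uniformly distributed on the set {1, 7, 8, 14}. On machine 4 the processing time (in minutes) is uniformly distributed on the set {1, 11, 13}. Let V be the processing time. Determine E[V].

E[V | machine 1] = (7+11)/2 = 9.
E[V | machine 2] = (6+9)/2 = 15/2.
E[V | machine 3] = (1+7+8+14)/4 = 15/2.
E[V | machine 4] = (1+11+13)/3 = 25/3.
E[V] = (1/4)·(9) + (1/4)·(15/2) + (1/6)·(15/2) + (1/3)·(25/3) = 587/72.

587/72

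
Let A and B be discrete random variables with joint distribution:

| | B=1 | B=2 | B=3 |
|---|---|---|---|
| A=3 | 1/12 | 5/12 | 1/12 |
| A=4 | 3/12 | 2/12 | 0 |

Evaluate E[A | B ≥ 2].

13/4

P(B ≥ 2) = 2/3.
Σ A·P over the event = 3·(5/12) + 3·(1/12) + 4·(2/12) = 13/6.
E[A | B ≥ 2] = (13/6) / (2/3) = 13/4.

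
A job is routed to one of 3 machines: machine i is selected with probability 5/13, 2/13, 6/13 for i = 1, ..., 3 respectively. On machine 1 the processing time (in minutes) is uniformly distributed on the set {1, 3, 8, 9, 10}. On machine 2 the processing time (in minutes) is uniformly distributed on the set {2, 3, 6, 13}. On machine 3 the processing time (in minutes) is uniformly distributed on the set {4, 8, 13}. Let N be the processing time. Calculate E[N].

E[N | machine 1] = (1+3+8+9+10)/5 = 31/5.
E[N | machine 2] = (2+3+6+13)/4 = 6.
E[N | machine 3] = (4+8+13)/3 = 25/3.
E[N] = (5/13)·(31/5) + (2/13)·(6) + (6/13)·(25/3) = 93/13.

93/13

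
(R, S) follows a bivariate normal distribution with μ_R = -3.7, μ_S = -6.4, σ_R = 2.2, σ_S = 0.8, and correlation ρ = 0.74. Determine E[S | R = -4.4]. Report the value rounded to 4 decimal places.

-6.5884

E[S | R=x] = μ_S + ρ(σ_S/σ_R)(x − μ_R) for jointly normal variables.
E[S | R=-4.4] = -6.4 + (0.74)·(0.8/2.2)·(-4.4 − (-3.7)) = -6.4 + (0.26909)·(-0.7) = -6.5884.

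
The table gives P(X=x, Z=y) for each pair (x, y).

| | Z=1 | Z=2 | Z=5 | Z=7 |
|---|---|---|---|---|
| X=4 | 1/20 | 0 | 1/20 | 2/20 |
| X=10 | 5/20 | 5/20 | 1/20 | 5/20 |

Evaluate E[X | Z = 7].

58/7

P(Z = 7) = 7/20.
Σ X·P over the event = 4·(2/20) + 10·(5/20) = 29/10.
E[X | Z = 7] = (29/10) / (7/20) = 58/7.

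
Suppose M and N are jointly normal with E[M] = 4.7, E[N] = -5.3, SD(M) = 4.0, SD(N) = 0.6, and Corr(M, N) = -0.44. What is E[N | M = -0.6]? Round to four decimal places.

The regression of N on M has slope ρ·σ_N/σ_M and passes through (μ_M, μ_N).
E[N | M=-0.6] = -5.3 + (-0.44)·(0.6/4.0)·(-0.6 − (4.7)) = -5.3 + (-0.066)·(-5.3) = -4.9502.

-4.9502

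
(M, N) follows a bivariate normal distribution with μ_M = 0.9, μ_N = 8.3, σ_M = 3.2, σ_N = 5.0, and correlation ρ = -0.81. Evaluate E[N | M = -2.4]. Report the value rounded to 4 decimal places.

12.4766

E[N | M=x] = μ_N + ρ(σ_N/σ_M)(x − μ_M) for jointly normal variables.
E[N | M=-2.4] = 8.3 + (-0.81)·(5.0/3.2)·(-2.4 − (0.9)) = 8.3 + (-1.265625)·(-3.3) = 12.4766.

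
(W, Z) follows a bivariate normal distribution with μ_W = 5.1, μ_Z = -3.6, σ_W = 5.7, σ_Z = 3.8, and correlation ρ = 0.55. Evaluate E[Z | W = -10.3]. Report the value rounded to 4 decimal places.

The regression of Z on W has slope ρ·σ_Z/σ_W and passes through (μ_W, μ_Z).
E[Z | W=-10.3] = -3.6 + (0.55)·(3.8/5.7)·(-10.3 − (5.1)) = -3.6 + (0.36667)·(-15.4) = -9.2467.

-9.2467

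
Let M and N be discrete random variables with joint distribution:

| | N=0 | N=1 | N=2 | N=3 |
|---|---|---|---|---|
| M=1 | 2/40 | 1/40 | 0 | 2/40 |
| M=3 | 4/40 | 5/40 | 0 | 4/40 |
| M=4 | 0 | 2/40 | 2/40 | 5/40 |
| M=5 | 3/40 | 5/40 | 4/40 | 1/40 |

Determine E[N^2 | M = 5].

P(M = 5) = 13/40.
Σ N^2·P over the event = 0·(3/40) + 1·(5/40) + 4·(4/40) + 9·(1/40) = 3/4.
E[N^2 | M = 5] = (3/4) / (13/40) = 30/13.

30/13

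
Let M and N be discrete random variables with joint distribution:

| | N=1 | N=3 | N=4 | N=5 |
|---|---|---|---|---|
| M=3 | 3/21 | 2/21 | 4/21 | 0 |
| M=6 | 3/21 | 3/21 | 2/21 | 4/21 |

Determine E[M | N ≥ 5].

6

P(N ≥ 5) = 4/21.
Σ M·P over the event = 6·(4/21) = 8/7.
E[M | N ≥ 5] = (8/7) / (4/21) = 6.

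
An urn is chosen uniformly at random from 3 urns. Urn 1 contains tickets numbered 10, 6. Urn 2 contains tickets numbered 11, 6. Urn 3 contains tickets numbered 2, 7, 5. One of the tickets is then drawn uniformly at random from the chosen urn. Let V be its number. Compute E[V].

127/18

E[V | urn 1] = (10+6)/2 = 8.
E[V | urn 2] = (11+6)/2 = 17/2.
E[V | urn 3] = (2+7+5)/3 = 14/3.
E[V] = (1/3)·(8) + (1/3)·(17/2) + (1/3)·(14/3) = 127/18.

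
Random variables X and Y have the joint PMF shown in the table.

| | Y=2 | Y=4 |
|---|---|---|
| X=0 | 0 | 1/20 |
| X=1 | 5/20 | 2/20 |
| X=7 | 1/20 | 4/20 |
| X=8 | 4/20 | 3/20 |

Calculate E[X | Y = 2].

22/5

P(Y = 2) = 1/2.
Σ X·P over the event = 1·(5/20) + 7·(1/20) + 8·(4/20) = 11/5.
E[X | Y = 2] = (11/5) / (1/2) = 22/5.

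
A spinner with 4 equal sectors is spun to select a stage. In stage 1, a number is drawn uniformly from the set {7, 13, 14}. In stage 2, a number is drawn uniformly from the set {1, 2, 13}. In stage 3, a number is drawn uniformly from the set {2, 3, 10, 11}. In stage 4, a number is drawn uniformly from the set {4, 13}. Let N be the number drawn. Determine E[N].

95/12

E[N | stage 1] = (7+13+14)/3 = 34/3.
E[N | stage 2] = (1+2+13)/3 = 16/3.
E[N | stage 3] = (2+3+10+11)/4 = 13/2.
E[N | stage 4] = (4+13)/2 = 17/2.
E[N] = (1/4)·(34/3) + (1/4)·(16/3) + (1/4)·(13/2) + (1/4)·(17/2) = 95/12.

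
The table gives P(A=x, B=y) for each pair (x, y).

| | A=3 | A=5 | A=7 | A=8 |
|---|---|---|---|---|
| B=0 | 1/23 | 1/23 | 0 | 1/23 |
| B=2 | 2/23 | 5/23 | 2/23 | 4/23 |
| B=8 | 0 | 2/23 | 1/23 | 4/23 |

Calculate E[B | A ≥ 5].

39/10

P(A ≥ 5) = 20/23.
Σ B·P over the event = 0·(1/23) + 2·(5/23) + 8·(2/23) + 2·(2/23) + 8·(1/23) + 0·(1/23) + 2·(4/23) + 8·(4/23) = 78/23.
E[B | A ≥ 5] = (78/23) / (20/23) = 39/10.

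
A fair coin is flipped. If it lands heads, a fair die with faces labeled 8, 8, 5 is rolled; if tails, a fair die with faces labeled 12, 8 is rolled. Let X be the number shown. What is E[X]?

17/2

E[X | heads] = (8+8+5)/3 = 7.
E[X | tails] = (12+8)/2 = 10.
E[X] = (1/2)·(7) + (1/2)·(10) = 17/2.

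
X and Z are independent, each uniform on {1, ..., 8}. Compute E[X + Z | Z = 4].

17/2

Outcomes with Z = 4: (1,4), (2,4), (3,4), (4,4), (5,4), (6,4), (7,4), (8,4), each with probability 1/64.
E[X + Z | Z = 4] = (5 + 6 + 7 + 8 + 9 + 10 + 11 + 12) / 8 = 17/2.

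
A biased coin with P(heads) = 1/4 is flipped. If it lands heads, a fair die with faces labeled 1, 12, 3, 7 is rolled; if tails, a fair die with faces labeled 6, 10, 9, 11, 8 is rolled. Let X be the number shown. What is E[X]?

E[X | heads] = (1+12+3+7)/4 = 23/4.
E[X | tails] = (6+10+9+11+8)/5 = 44/5.
By the law of total expectation,
E[X] = (1/4)·(23/4) + (3/4)·(44/5) = 643/80.

643/80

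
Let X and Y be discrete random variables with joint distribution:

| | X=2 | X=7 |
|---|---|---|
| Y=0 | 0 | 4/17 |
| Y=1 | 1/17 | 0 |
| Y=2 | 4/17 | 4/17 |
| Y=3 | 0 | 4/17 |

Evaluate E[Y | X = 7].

P(X = 7) = 12/17.
Summing Y·P(X=x,Y=y) over the conditioning event gives 20/17.
E[Y | X = 7] = (20/17) / (12/17) = 5/3.

5/3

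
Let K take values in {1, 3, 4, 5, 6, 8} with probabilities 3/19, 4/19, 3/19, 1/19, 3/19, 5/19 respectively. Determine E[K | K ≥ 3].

87/16

P(K ≥ 3) = 16/19.
Σ over the event: 3·4/19 + 4·3/19 + 5·1/19 + 6·3/19 + 8·5/19 = 87/19.
E[K | K ≥ 3] = (87/19) / (16/19) = 87/16.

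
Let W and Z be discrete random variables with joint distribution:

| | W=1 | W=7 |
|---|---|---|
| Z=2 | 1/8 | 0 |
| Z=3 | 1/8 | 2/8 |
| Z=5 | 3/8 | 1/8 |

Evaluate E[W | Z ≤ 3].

P(Z ≤ 3) = 1/2.
Σ W·P over the event = 1·(1/8) + 1·(1/8) + 7·(2/8) = 2.
E[W | Z ≤ 3] = (2) / (1/2) = 4.

4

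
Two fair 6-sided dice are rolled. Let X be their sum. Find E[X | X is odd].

P(X is odd) = 1/2.
Σ over the event: 3·1/18 + 5·1/9 + 7·1/6 + 9·1/9 + 11·1/18 = 7/2.
E[X | X is odd] = (7/2) / (1/2) = 7.

7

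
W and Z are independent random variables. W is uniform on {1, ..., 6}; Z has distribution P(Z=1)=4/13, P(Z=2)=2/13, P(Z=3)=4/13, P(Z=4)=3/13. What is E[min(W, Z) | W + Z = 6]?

2

P(W + Z = 6) = 1/6.
Summing min(W,Z)·P(x,y) over outcomes with W + Z = 6 gives 1/3.
E[min(W, Z) | W + Z = 6] = (1/3) / (1/6) = 2.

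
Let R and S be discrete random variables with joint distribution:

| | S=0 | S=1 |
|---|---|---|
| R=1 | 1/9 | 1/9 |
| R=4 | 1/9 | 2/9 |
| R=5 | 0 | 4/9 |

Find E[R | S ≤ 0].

5/2

P(S ≤ 0) = 2/9.
Summing R·P(R=x,S=y) over the conditioning event gives 5/9.
E[R | S ≤ 0] = (5/9) / (2/9) = 5/2.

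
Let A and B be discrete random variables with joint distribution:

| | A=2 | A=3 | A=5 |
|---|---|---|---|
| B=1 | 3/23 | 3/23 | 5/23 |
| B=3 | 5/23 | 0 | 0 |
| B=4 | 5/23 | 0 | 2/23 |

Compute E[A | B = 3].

P(B = 3) = 5/23.
Σ A·P over the event = 2·(5/23) = 10/23.
E[A | B = 3] = (10/23) / (5/23) = 2.

2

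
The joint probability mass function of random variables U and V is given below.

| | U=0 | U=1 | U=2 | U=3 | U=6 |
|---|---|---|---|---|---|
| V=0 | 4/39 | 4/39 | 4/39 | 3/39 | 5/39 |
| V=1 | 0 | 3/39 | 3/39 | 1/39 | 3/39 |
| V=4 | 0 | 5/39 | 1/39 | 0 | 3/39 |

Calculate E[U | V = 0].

51/20

P(V = 0) = 20/39.
Summing U·P(U=x,V=y) over the conditioning event gives 17/13.
E[U | V = 0] = (17/13) / (20/39) = 51/20.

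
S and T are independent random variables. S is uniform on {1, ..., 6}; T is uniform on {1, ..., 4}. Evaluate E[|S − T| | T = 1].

P(T = 1) = 1/4.
Summing |S−T|·P(x,y) over outcomes with T = 1 gives 5/8.
E[|S − T| | T = 1] = (5/8) / (1/4) = 5/2.

5/2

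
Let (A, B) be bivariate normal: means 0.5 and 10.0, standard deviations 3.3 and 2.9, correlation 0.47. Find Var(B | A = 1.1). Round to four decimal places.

6.5522

The conditional variance in a bivariate normal is σ_B²(1 − ρ²), independent of x.
Var(B | A=1.1) = (2.9)²·(1 − (0.47)²) = 8.41·0.7791 = 6.5522.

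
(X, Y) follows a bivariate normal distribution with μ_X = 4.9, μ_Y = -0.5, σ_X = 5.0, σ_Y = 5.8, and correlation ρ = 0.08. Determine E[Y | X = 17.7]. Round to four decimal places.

0.6878

For a bivariate normal, E[Y | X=x] = μ_Y + ρ·(σ_Y/σ_X)·(x − μ_X).
E[Y | X=17.7] = -0.5 + (0.08)·(5.8/5.0)·(17.7 − (4.9)) = -0.5 + (0.0928)·(12.8) = 0.6878.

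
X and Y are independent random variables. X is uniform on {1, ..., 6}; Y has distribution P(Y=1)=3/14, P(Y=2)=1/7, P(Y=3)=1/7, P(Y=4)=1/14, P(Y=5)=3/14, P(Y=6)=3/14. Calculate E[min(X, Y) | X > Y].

P(X > Y) = 17/42.
Summing min(X,Y)·P(x,y) over outcomes with X > Y gives 6/7.
E[min(X, Y) | X > Y] = (6/7) / (17/42) = 36/17.

36/17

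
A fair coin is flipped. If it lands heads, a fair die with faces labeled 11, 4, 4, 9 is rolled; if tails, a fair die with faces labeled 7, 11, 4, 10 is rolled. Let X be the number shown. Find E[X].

15/2

E[X | heads] = (11+4+4+9)/4 = 7.
E[X | tails] = (7+11+4+10)/4 = 8.
By the law of total expectation,
E[X] = (1/2)·(7) + (1/2)·(8) = 15/2.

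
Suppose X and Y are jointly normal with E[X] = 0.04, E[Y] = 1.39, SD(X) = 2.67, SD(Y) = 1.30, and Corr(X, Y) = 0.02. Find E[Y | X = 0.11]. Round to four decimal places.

E[Y | X=x] = μ_Y + ρ(σ_Y/σ_X)(x − μ_X) for jointly normal variables.
E[Y | X=0.11] = 1.39 + (0.02)·(1.30/2.67)·(0.11 − (0.04)) = 1.39 + (0.0097378)·(0.07) = 1.3907.

1.3907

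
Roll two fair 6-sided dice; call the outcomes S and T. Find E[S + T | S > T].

P(S > T) = 5/12.
Summing (S+T)·P(x,y) over outcomes with S > T gives 35/12.
E[S + T | S > T] = (35/12) / (5/12) = 7.

7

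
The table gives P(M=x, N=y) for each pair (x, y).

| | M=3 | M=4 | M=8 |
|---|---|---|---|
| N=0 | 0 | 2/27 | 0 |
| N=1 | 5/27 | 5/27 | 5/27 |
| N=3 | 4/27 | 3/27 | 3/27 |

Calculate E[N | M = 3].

P(M = 3) = 1/3.
Σ N·P over the event = 1·(5/27) + 3·(4/27) = 17/27.
E[N | M = 3] = (17/27) / (1/3) = 17/9.

17/9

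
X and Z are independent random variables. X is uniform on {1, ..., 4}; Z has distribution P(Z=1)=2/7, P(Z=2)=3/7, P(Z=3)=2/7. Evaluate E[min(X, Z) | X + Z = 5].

12/7

P(X + Z = 5) = 1/4.
Summing min(X,Z)·P(x,y) over outcomes with X + Z = 5 gives 3/7.
E[min(X, Z) | X + Z = 5] = (3/7) / (1/4) = 12/7.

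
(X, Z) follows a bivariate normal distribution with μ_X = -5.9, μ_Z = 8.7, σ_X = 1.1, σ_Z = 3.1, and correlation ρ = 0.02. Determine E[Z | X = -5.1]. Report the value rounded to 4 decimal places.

The regression of Z on X has slope ρ·σ_Z/σ_X and passes through (μ_X, μ_Z).
E[Z | X=-5.1] = 8.7 + (0.02)·(3.1/1.1)·(-5.1 − (-5.9)) = 8.7 + (0.056364)·(0.8) = 8.7451.

8.7451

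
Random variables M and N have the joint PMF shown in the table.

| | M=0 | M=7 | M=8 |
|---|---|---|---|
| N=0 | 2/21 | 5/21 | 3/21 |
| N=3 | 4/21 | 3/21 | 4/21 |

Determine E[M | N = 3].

53/11

P(N = 3) = 11/21.
Summing M·P(M=x,N=y) over the conditioning event gives 53/21.
E[M | N = 3] = (53/21) / (11/21) = 53/11.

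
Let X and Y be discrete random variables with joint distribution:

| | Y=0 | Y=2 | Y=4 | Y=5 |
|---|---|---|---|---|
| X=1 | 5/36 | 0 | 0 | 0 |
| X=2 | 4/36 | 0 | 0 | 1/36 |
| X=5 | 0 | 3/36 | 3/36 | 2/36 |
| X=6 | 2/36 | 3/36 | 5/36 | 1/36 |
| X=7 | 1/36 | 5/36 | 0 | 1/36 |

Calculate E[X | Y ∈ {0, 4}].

P(Y ∈ {0, 4}) = 5/9.
Summing X·P(X=x,Y=y) over the conditioning event gives 77/36.
E[X | Y ∈ {0, 4}] = (77/36) / (5/9) = 77/20.

77/20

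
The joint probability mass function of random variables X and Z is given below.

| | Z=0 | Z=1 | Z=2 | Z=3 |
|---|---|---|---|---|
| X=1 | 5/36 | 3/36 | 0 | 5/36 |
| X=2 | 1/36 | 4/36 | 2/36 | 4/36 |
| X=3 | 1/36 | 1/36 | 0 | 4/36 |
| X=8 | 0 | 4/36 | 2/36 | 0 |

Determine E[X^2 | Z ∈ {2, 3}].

193/17

P(Z ∈ {2, 3}) = 17/36.
Σ X^2·P over the event = 1·(5/36) + 4·(2/36) + 4·(4/36) + 9·(4/36) + 64·(2/36) = 193/36.
E[X^2 | Z ∈ {2, 3}] = (193/36) / (17/36) = 193/17.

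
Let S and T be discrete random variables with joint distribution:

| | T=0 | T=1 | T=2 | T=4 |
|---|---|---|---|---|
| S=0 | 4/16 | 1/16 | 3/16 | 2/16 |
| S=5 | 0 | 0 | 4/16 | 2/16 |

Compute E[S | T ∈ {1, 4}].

2

P(T ∈ {1, 4}) = 5/16.
Σ S·P over the event = 0·(1/16) + 0·(2/16) + 5·(2/16) = 5/8.
E[S | T ∈ {1, 4}] = (5/8) / (5/16) = 2.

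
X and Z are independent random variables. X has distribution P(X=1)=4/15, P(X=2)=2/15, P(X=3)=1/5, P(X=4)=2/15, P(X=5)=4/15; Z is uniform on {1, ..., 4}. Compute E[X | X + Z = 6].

41/11

P(X + Z = 6) = 11/60.
Summing X·P(x,y) over outcomes with X + Z = 6 gives 41/60.
E[X | X + Z = 6] = (41/60) / (11/60) = 41/11.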